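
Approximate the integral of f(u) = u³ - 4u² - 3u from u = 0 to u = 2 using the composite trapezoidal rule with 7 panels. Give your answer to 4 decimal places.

h = (2 − 0)/7 = 0.285714.
Nodes u₀,…,u₇ = 0, 0.285714, 0.571429, 0.857143, 1.142857, 1.428571, 1.714286, 2.
f(u) = u³ - 4u² - 3u: f₀=0, f₁=-1.160350, f₂=-2.833819, f₃=-4.880466, f₄=-7.160350, f₅=-9.533528, f₆=-11.860058, f₇=-14.
(h/2)·[f₀ + 2f₁ + 2f₂ + 2f₃ + 2f₄ + 2f₅ + 2f₆ + f₇] = 0.142857·(-88.857143) = -12.6939.

-12.6939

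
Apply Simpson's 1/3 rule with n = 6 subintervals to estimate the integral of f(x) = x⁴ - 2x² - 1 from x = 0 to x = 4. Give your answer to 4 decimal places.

h = (4 − 0)/6 = 0.666667.
Nodes x₀,…,x₆ = 0, 0.666667, 1.333333, 2, 2.666667, 3.333333, 4.
f(x) = x⁴ - 2x² - 1: f₀=-1, f₁=-1.691358, f₂=-1.395062, f₃=7, f₄=35.345679, f₅=100.234568, f₆=223.
(h/3)·[f₀ + 4f₁ + 2f₂ + 4f₃ + 2f₄ + 4f₅ + f₆] = 0.222222·(712.074074) = 158.2387.

158.2387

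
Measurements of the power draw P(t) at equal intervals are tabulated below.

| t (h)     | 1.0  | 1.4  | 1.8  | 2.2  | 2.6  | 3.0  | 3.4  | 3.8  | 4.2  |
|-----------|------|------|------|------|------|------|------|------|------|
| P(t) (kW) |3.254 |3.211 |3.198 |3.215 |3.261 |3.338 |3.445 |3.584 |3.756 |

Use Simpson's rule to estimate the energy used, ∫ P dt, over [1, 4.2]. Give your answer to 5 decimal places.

h = 0.4, n = 8.
(h/3)·[y₀ + 4y₁ + 2y₂ + 4y₃ + 2y₄ + 4y₅ + 2y₆ + 4y₇ + y₈] = 0.133333·(80.210) = 10.69467.

10.69467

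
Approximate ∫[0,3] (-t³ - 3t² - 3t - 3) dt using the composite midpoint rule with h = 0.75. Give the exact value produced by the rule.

-68.6953125

h = (3 − 0)/4 = 0.75.
Midpoints m₁,…,m₄ = 0.375, 1.125, 1.875, 2.625.
f(m₁)=-4.599609375, f(m₂)=-11.595703125, f(m₃)=-25.763671875, f(m₄)=-49.634765625.
h·[f(m₁) + f(m₂) + f(m₃) + f(m₄)] = 0.75·(-91.59375) = -68.6953125.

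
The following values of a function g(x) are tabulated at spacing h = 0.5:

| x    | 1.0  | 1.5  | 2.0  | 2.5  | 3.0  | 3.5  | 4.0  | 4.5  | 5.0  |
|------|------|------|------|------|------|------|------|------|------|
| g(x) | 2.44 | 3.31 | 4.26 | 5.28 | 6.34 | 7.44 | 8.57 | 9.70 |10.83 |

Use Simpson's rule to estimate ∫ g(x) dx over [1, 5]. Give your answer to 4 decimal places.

h = 0.5, n = 8.
(h/3)·[y₀ + 4y₁ + 2y₂ + 4y₃ + 2y₄ + 4y₅ + 2y₆ + 4y₇ + y₈] = 0.166667·(154.53) = 25.7550.

25.7550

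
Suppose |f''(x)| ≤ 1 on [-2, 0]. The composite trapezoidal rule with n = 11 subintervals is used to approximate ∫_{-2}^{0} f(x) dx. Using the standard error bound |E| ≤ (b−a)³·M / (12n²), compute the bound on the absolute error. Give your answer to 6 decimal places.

0.005510

|E| ≤ (2)³·1 / (12·11²) = 8/1452 = 0.005510.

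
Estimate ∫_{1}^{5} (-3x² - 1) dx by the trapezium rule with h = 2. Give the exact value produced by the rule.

h = (5 − 1)/2 = 2.
Nodes x₀,…,x₂ = 1, 3, 5.
f(x) = -3x² - 1: f₀=-4, f₁=-28, f₂=-76.
(h/2)·[f₀ + 2f₁ + f₂] = 1·(-136) = -136.

-136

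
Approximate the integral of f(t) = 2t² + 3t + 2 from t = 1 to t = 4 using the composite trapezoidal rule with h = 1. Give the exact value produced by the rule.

h = (4 − 1)/3 = 1.
Nodes t₀,…,t₃ = 1, 2, 3, 4.
f(t) = 2t² + 3t + 2: f₀=7, f₁=16, f₂=29, f₃=46.
(h/2)·[f₀ + 2f₁ + 2f₂ + f₃] = 0.5·(143) = 71.5.

71.5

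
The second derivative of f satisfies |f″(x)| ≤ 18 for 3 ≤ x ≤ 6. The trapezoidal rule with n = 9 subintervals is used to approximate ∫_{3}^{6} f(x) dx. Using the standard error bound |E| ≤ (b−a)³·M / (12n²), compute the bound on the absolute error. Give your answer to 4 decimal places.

|E| ≤ (3)³·18 / (12·9²) = 486/972 = 0.5000.

0.5000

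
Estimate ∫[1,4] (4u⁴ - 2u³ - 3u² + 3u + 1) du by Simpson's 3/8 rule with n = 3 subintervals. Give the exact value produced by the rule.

h = (4 − 1)/3 = 1.
Nodes u₀,…,u₃ = 1, 2, 3, 4.
f(u) = 4u⁴ - 2u³ - 3u² + 3u + 1: f₀=3, f₁=43, f₂=253, f₃=861.
(3h/8)·[f₀ + 3f₁ + 3f₂ + f₃] = 0.375·(1752) = 657.

657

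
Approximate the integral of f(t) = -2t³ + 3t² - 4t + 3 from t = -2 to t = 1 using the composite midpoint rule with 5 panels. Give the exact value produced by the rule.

30.96

h = (1 − (-2))/5 = 0.6.
Midpoints m₁,…,m₅ = -1.7, -1.1, -0.5, 0.1, 0.7.
f(m₁)=28.296, f(m₂)=13.692, f(m₃)=6, f(m₄)=2.628, f(m₅)=0.984.
h·[f(m₁) + f(m₂) + f(m₃) + f(m₄) + f(m₅)] = 0.6·(51.6) = 30.96.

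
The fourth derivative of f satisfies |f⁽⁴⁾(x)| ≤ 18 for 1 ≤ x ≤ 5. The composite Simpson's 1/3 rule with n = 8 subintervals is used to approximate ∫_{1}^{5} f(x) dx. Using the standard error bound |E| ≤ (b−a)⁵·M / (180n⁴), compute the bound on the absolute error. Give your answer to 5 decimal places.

0.02500

|E| ≤ (4)⁵·18 / (180·8⁴) = 18432/737280 = 0.02500.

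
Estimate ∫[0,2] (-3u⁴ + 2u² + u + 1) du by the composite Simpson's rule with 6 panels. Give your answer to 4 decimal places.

-9.8765

h = (2 − 0)/6 = 0.333333.
Nodes u₀,…,u₆ = 0, 0.333333, 0.666667, 1, 1.333333, 1.666667, 2.
f(u) = -3u⁴ + 2u² + u + 1: f₀=1, f₁=1.518519, f₂=1.962963, f₃=1, f₄=-3.592593, f₅=-14.925926, f₆=-37.
(h/3)·[f₀ + 4f₁ + 2f₂ + 4f₃ + 2f₄ + 4f₅ + f₆] = 0.111111·(-88.888889) = -9.8765.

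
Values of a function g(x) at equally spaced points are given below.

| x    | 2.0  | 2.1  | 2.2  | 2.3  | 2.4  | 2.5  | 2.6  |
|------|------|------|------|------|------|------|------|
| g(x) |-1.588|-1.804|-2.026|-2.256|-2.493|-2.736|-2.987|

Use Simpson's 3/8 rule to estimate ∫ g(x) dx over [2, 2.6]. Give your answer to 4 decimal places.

h = 0.1, n = 6.
(3h/8)·[y₀ + 3y₁ + 3y₂ + 2y₃ + 3y₄ + 3y₅ + y₆] = 0.0375·(-36.264) = -1.3599.

-1.3599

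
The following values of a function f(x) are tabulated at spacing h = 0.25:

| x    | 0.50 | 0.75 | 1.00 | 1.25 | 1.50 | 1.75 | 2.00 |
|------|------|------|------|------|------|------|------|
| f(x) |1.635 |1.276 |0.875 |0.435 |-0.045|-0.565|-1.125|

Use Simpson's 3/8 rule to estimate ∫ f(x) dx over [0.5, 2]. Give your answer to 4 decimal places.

0.5628

h = 0.25, n = 6.
(3h/8)·[y₀ + 3y₁ + 3y₂ + 2y₃ + 3y₄ + 3y₅ + y₆] = 0.09375·(6.003) = 0.5628.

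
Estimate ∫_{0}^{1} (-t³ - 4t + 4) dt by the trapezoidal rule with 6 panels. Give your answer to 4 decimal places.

1.7431

h = (1 − 0)/6 = 0.166667.
Nodes t₀,…,t₆ = 0, 0.166667, 0.333333, 0.5, 0.666667, 0.833333, 1.
f(t) = -t³ - 4t + 4: f₀=4, f₁=3.328704, f₂=2.629630, f₃=1.875, f₄=1.037037, f₅=0.087963, f₆=-1.
(h/2)·[f₀ + 2f₁ + 2f₂ + 2f₃ + 2f₄ + 2f₅ + f₆] = 0.083333·(20.916667) = 1.7431.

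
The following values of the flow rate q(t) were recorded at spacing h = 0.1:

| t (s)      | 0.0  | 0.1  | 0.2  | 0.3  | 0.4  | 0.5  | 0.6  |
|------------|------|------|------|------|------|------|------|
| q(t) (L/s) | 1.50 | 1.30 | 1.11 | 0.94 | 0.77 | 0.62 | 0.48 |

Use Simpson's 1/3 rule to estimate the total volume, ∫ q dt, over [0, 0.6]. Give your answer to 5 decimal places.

h = 0.1, n = 6.
(h/3)·[y₀ + 4y₁ + 2y₂ + 4y₃ + 2y₄ + 4y₅ + y₆] = 0.033333·(17.18) = 0.57267.

0.57267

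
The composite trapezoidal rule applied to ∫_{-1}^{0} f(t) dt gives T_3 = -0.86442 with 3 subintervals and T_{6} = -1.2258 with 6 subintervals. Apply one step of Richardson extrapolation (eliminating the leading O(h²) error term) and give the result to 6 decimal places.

R = (4·T_{6} − T_3) / 3 = (4·(-1.2258) − (-0.86442))/3 = (-4.03878)/3 = -1.346260.

-1.346260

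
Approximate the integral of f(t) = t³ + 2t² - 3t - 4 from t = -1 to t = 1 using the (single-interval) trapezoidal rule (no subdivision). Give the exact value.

T = (b−a)/2 · [f(-1) + f(1)] = 1·[0 + (-4)] = -4.

-4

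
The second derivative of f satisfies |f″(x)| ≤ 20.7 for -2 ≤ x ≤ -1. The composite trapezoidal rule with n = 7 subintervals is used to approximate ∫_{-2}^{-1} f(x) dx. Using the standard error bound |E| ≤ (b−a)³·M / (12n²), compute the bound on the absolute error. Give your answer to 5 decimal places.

|E| ≤ (1)³·20.7 / (12·7²) = 20.7/588 = 0.03520.

0.03520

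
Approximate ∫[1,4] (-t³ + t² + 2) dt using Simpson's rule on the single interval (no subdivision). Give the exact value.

-36.75

S = (b−a)/6 · [f(1) + 4f(2.5) + f(4)] = 0.5·[2 + 4·(-7.375) + (-46)] = -36.75.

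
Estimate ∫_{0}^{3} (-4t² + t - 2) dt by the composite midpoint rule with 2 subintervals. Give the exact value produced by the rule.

-35.25

h = (3 − 0)/2 = 1.5.
Midpoints m₁,…,m₂ = 0.75, 2.25.
f(m₁)=-3.5, f(m₂)=-20.
h·[f(m₁) + f(m₂)] = 1.5·(-23.5) = -35.25.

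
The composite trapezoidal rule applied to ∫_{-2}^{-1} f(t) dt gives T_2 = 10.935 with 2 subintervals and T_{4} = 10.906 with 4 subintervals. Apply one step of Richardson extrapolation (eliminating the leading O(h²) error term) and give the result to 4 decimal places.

R = (4·T_{4} − T_2) / 3 = (4·10.906 − 10.935)/3 = (32.689)/3 = 10.8963.

10.8963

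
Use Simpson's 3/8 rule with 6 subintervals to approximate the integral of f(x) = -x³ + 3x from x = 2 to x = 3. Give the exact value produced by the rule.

-8.75

h = (3 − 2)/6 = 0.166667.
Nodes x₀,…,x₆ = 2, 2.166667, 2.333333, 2.5, 2.666667, 2.833333, 3.
f(x) = -x³ + 3x: f₀=-2, f₁=-3.671296, f₂=-5.703704, f₃=-8.125, f₄=-10.962963, f₅=-14.245370, f₆=-18.
(3h/8)·[f₀ + 3f₁ + 3f₂ + 2f₃ + 3f₄ + 3f₅ + f₆] = 0.0625·(-140) = -8.75.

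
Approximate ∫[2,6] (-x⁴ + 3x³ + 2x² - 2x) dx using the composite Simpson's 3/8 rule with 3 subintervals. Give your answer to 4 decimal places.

-485.9259

h = (6 − 2)/3 = 1.333333.
Nodes x₀,…,x₃ = 2, 3.333333, 4.666667, 6.
f(x) = -x⁴ + 3x³ + 2x² - 2x: f₀=12, f₁=3.209877, f₂=-135.160494, f₃=-588.
(3h/8)·[f₀ + 3f₁ + 3f₂ + f₃] = 0.5·(-971.851852) = -485.9259.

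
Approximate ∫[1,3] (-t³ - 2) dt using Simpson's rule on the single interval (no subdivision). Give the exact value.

-24

S = (b−a)/6 · [f(1) + 4f(2) + f(3)] = 0.333333·[(-3) + 4·(-10) + (-29)] = -24.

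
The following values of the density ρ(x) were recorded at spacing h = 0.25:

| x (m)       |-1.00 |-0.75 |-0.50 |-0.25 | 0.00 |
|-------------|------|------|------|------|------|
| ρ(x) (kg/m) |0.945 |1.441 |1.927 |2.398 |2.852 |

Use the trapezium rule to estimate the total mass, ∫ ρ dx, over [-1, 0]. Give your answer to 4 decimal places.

1.9161

h = 0.25, n = 4.
(h/2)·[y₀ + 2y₁ + 2y₂ + 2y₃ + y₄] = 0.125·(15.329) = 1.9161.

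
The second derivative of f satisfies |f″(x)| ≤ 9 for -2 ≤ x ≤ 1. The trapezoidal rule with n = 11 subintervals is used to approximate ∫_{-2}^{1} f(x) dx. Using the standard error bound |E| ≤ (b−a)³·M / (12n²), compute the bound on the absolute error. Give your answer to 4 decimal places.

|E| ≤ (3)³·9 / (12·11²) = 243/1452 = 0.1674.

0.1674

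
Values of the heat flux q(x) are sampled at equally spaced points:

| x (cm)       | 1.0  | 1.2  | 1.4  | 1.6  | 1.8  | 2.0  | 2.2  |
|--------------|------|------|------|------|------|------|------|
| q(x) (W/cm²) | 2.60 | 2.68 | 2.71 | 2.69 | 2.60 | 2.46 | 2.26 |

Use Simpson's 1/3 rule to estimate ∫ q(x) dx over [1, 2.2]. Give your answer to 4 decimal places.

h = 0.2, n = 6.
(h/3)·[y₀ + 4y₁ + 2y₂ + 4y₃ + 2y₄ + 4y₅ + y₆] = 0.066667·(46.80) = 3.1200.

3.1200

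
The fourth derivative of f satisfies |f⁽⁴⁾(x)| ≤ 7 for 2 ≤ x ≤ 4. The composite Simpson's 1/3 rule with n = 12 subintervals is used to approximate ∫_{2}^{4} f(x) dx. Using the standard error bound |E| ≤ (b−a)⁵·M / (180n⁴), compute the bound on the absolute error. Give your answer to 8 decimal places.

0.00006001

|E| ≤ (2)⁵·7 / (180·12⁴) = 224/3732480 = 0.00006001.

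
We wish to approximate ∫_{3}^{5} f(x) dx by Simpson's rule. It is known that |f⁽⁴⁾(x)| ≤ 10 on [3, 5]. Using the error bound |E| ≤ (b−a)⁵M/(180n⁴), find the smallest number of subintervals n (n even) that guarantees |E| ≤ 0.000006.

24

Need 320/(180n⁴) ≤ 0.000006.
n⁴ ≥ 320/(180·0.000006) = 296296 ⇒ n ≥ 23.3309, so the smallest even n is 24. (n must be even for Simpson's rule.)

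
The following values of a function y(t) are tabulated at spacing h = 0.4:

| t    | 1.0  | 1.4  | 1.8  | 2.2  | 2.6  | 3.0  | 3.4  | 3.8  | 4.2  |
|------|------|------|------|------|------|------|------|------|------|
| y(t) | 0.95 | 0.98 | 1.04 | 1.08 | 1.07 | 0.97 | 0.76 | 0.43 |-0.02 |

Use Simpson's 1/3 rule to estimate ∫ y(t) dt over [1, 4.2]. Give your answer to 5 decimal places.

2.73467

h = 0.4, n = 8.
(h/3)·[y₀ + 4y₁ + 2y₂ + 4y₃ + 2y₄ + 4y₅ + 2y₆ + 4y₇ + y₈] = 0.133333·(20.51) = 2.73467.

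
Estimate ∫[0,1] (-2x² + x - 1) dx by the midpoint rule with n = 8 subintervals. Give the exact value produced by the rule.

-1.1640625

h = (1 − 0)/8 = 0.125.
Midpoints m₁,…,m₈ = 0.0625, 0.1875, 0.3125, 0.4375, 0.5625, 0.6875, 0.8125, 0.9375.
f(m₁)=-0.9453125, f(m₂)=-0.8828125, f(m₃)=-0.8828125, f(m₄)=-0.9453125, f(m₅)=-1.0703125, f(m₆)=-1.2578125, f(m₇)=-1.5078125, f(m₈)=-1.8203125.
h·[f(m₁) + f(m₂) + f(m₃) + f(m₄) + f(m₅) + f(m₆) + f(m₇) + f(m₈)] = 0.125·(-9.3125) = -1.1640625.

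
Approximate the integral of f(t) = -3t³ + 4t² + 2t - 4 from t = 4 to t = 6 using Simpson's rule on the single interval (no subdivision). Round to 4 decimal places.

-565.3333

S = (b−a)/6 · [f(4) + 4f(5) + f(6)] = 0.333333·[(-124) + 4·(-269) + (-496)] = -565.3333.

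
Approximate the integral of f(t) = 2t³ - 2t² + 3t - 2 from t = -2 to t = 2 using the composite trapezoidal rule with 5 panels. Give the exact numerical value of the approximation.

h = (2 − (-2))/5 = 0.8.
Nodes t₀,…,t₅ = -2, -1.2, -0.4, 0.4, 1.2, 2.
f(t) = 2t³ - 2t² + 3t - 2: f₀=-32, f₁=-11.936, f₂=-3.648, f₃=-0.992, f₄=2.176, f₅=12.
(h/2)·[f₀ + 2f₁ + 2f₂ + 2f₃ + 2f₄ + f₅] = 0.4·(-48.8) = -19.52.

-19.52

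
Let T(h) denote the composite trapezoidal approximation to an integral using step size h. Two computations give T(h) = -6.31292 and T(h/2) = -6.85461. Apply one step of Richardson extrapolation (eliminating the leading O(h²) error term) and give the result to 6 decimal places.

R = (4·T(h/2) − T(h)) / 3 = (4·(-6.85461) − (-6.31292))/3 = (-21.10552)/3 = -7.035173.

-7.035173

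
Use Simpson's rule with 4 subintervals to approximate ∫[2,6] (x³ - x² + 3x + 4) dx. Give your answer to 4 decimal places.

314.6667

h = (6 − 2)/4 = 1.
Nodes x₀,…,x₄ = 2, 3, 4, 5, 6.
f(x) = x³ - x² + 3x + 4: f₀=14, f₁=31, f₂=64, f₃=119, f₄=202.
(h/3)·[f₀ + 4f₁ + 2f₂ + 4f₃ + f₄] = 0.333333·(944) = 314.6667.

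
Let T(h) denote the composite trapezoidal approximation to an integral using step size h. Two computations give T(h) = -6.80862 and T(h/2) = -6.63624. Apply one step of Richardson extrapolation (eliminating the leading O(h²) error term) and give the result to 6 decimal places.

-6.578780

R = (4·T(h/2) − T(h)) / 3 = (4·(-6.63624) − (-6.80862))/3 = (-19.73634)/3 = -6.578780.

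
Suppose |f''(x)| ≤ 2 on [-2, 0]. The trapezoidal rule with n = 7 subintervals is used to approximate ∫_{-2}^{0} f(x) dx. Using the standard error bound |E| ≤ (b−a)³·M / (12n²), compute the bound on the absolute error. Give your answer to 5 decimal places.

|E| ≤ (2)³·2 / (12·7²) = 16/588 = 0.02721.

0.02721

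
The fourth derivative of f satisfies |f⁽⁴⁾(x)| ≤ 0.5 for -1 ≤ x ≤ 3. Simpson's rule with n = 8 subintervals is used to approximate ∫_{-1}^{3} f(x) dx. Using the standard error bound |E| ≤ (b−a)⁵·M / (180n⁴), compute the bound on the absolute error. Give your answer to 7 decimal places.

|E| ≤ (4)⁵·0.5 / (180·8⁴) = 512/737280 = 0.0006944.

0.0006944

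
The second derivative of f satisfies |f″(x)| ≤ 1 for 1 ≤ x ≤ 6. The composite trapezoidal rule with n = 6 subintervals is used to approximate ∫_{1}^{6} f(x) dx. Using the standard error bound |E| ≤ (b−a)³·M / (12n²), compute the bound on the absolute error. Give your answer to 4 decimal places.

|E| ≤ (5)³·1 / (12·6²) = 125/432 = 0.2894.

0.2894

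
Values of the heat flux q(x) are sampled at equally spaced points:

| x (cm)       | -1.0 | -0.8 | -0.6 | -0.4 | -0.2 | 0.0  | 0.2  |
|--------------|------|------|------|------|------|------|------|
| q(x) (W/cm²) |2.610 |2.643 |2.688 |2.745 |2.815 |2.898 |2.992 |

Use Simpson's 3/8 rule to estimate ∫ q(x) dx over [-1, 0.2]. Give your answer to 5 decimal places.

h = 0.2, n = 6.
(3h/8)·[y₀ + 3y₁ + 3y₂ + 2y₃ + 3y₄ + 3y₅ + y₆] = 0.075·(44.224) = 3.31680.

3.31680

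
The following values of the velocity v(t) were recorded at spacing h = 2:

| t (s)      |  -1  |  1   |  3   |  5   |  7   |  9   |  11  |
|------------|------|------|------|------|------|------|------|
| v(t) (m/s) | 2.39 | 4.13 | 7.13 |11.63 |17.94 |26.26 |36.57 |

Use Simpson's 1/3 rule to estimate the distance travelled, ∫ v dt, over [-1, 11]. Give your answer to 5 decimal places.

171.45333

h = 2, n = 6.
(h/3)·[y₀ + 4y₁ + 2y₂ + 4y₃ + 2y₄ + 4y₅ + y₆] = 0.666667·(257.18) = 171.45333.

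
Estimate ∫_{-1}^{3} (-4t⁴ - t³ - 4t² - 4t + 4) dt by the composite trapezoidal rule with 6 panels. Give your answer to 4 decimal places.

h = (3 − (-1))/6 = 0.666667.
Nodes t₀,…,t₆ = -1, -0.333333, 0.333333, 1, 1.666667, 2.333333, 3.
f(t) = -4t⁴ - t³ - 4t² - 4t + 4: f₀=1, f₁=4.876543, f₂=2.135802, f₃=-9, f₄=-49.271605, f₅=-158.382716, f₆=-395.
(h/2)·[f₀ + 2f₁ + 2f₂ + 2f₃ + 2f₄ + 2f₅ + f₆] = 0.333333·(-813.283951) = -271.0947.

-271.0947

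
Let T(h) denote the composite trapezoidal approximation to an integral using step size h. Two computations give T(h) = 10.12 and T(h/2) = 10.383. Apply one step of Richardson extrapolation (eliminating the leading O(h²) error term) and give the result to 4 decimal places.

R = (4·T(h/2) − T(h)) / 3 = (4·10.383 − 10.12)/3 = (31.412)/3 = 10.4707.

10.4707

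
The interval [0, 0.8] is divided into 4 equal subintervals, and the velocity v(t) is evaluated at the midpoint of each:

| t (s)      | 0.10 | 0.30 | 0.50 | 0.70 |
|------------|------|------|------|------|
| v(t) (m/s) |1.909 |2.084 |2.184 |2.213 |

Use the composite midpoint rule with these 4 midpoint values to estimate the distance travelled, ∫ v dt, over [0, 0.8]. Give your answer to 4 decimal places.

h = 0.2, n = 4.
h·[y(m₁) + y(m₂) + y(m₃) + y(m₄)] = 0.2·(8.390) = 1.6780.

1.6780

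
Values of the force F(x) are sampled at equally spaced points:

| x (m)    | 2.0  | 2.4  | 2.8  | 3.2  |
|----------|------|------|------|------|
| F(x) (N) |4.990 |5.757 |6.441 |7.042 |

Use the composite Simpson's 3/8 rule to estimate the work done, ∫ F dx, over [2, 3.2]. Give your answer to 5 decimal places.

7.29390

h = 0.4, n = 3.
(3h/8)·[y₀ + 3y₁ + 3y₂ + y₃] = 0.15·(48.626) = 7.29390.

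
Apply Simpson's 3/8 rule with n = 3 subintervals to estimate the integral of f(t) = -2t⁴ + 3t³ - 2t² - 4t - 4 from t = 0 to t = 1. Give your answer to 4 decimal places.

-6.3241

h = (1 − 0)/3 = 0.333333.
Nodes t₀,…,t₃ = 0, 0.333333, 0.666667, 1.
f(t) = -2t⁴ + 3t³ - 2t² - 4t - 4: f₀=-4, f₁=-5.469136, f₂=-7.061728, f₃=-9.
(3h/8)·[f₀ + 3f₁ + 3f₂ + f₃] = 0.125·(-50.592593) = -6.3241.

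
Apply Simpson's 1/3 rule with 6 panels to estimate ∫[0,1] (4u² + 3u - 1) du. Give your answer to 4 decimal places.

1.8333

h = (1 − 0)/6 = 0.166667.
Nodes u₀,…,u₆ = 0, 0.166667, 0.333333, 0.5, 0.666667, 0.833333, 1.
f(u) = 4u² + 3u - 1: f₀=-1, f₁=-0.388889, f₂=0.444444, f₃=1.5, f₄=2.777778, f₅=4.277778, f₆=6.
(h/3)·[f₀ + 4f₁ + 2f₂ + 4f₃ + 2f₄ + 4f₅ + f₆] = 0.055556·(33) = 1.8333.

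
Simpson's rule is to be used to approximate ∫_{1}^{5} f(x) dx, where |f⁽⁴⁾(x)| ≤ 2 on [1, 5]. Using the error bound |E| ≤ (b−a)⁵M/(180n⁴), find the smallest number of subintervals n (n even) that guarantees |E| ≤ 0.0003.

Need 2048/(180n⁴) ≤ 0.0003.
n⁴ ≥ 2048/(180·0.0003) = 37925.9 ⇒ n ≥ 13.9551, so the smallest even n is 14. (n must be even for Simpson's rule.)

14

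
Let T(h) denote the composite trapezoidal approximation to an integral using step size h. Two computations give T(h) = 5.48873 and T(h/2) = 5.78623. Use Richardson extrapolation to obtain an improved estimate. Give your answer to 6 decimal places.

5.885397

R = (4·T(h/2) − T(h)) / 3 = (4·5.78623 − 5.48873)/3 = (17.65619)/3 = 5.885397.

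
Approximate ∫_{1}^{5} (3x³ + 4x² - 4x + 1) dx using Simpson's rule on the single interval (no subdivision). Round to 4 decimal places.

589.3333

S = (b−a)/6 · [f(1) + 4f(3) + f(5)] = 0.666667·[4 + 4·106 + 456] = 589.3333.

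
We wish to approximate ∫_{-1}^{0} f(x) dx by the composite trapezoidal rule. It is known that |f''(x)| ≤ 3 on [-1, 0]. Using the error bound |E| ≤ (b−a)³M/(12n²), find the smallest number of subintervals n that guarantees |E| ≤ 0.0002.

Need 3/(12n²) ≤ 0.0002.
n² ≥ 3/(12·0.0002) = 1250 ⇒ n ≥ 35.3553, so the smallest n is 36.

36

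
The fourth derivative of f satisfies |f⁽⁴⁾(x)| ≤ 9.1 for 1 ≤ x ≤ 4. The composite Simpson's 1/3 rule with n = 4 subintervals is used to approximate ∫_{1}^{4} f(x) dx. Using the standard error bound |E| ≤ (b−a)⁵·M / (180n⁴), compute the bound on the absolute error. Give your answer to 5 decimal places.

|E| ≤ (3)⁵·9.1 / (180·4⁴) = 2211.3/46080 = 0.04799.

0.04799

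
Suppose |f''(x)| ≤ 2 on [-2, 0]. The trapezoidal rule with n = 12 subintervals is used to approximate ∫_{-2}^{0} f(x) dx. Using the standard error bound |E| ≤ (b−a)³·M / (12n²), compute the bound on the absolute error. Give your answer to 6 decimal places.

|E| ≤ (2)³·2 / (12·12²) = 16/1728 = 0.009259.

0.009259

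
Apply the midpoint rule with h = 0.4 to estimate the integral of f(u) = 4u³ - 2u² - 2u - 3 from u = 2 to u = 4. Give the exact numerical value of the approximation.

183.76

h = (4 − 2)/5 = 0.4.
Midpoints m₁,…,m₅ = 2.2, 2.6, 3, 3.4, 3.8.
f(m₁)=25.512, f(m₂)=48.584, f(m₃)=81, f(m₄)=124.296, f(m₅)=180.008.
h·[f(m₁) + f(m₂) + f(m₃) + f(m₄) + f(m₅)] = 0.4·(459.4) = 183.76.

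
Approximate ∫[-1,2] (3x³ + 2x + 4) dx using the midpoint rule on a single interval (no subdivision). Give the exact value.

16.125

M = (b−a)·f(0.5) = 3·(5.375) = 16.125.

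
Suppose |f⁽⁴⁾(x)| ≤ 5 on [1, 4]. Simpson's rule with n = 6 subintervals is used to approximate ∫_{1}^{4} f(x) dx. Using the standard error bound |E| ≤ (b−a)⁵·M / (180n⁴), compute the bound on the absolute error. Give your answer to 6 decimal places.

|E| ≤ (3)⁵·5 / (180·6⁴) = 1215/233280 = 0.005208.

0.005208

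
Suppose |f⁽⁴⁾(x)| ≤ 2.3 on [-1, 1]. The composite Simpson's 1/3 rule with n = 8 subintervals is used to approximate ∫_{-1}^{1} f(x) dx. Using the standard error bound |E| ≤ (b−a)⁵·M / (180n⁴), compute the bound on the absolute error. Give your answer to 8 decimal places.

0.00009983

|E| ≤ (2)⁵·2.3 / (180·8⁴) = 73.6/737280 = 0.00009983.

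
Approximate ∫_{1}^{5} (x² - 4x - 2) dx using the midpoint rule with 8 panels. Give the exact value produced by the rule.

-14.75

h = (5 − 1)/8 = 0.5.
Midpoints m₁,…,m₈ = 1.25, 1.75, 2.25, 2.75, 3.25, 3.75, 4.25, 4.75.
f(m₁)=-5.4375, f(m₂)=-5.9375, f(m₃)=-5.9375, f(m₄)=-5.4375, f(m₅)=-4.4375, f(m₆)=-2.9375, f(m₇)=-0.9375, f(m₈)=1.5625.
h·[f(m₁) + f(m₂) + f(m₃) + f(m₄) + f(m₅) + f(m₆) + f(m₇) + f(m₈)] = 0.5·(-29.5) = -14.75.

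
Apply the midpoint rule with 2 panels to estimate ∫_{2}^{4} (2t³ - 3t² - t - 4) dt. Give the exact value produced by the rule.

h = (4 − 2)/2 = 1.
Midpoints m₁,…,m₂ = 2.5, 3.5.
f(m₁)=6, f(m₂)=41.5.
h·[f(m₁) + f(m₂)] = 1·(47.5) = 47.5.

47.5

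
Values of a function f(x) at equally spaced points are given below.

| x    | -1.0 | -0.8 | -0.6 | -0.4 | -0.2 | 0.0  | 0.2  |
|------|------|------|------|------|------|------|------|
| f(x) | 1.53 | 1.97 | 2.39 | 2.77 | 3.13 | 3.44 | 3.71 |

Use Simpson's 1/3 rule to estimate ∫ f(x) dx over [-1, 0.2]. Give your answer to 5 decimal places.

h = 0.2, n = 6.
(h/3)·[y₀ + 4y₁ + 2y₂ + 4y₃ + 2y₄ + 4y₅ + y₆] = 0.066667·(49.00) = 3.26667.

3.26667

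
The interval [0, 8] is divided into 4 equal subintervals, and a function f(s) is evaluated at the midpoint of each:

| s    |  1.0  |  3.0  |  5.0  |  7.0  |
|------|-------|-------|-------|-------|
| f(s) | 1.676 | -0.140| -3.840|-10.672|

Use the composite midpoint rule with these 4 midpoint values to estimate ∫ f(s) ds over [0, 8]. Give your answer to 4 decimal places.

h = 2, n = 4.
h·[y(m₁) + y(m₂) + y(m₃) + y(m₄)] = 2·(-12.976) = -25.9520.

-25.9520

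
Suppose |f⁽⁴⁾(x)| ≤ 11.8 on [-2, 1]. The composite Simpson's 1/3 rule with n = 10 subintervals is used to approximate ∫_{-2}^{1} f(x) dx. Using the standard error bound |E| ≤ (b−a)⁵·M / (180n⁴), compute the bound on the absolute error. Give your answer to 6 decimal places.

0.001593

|E| ≤ (3)⁵·11.8 / (180·10⁴) = 2867.4/1800000 = 0.001593.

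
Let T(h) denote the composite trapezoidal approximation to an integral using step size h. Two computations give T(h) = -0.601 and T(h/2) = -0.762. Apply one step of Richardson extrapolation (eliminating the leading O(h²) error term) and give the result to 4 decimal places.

-0.8157

R = (4·T(h/2) − T(h)) / 3 = (4·(-0.762) − (-0.601))/3 = (-2.447)/3 = -0.8157.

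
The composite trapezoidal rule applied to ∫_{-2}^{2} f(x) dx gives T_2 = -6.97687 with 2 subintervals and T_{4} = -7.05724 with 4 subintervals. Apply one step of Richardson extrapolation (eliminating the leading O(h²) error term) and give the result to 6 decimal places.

R = (4·T_{4} − T_2) / 3 = (4·(-7.05724) − (-6.97687))/3 = (-21.25209)/3 = -7.084030.

-7.084030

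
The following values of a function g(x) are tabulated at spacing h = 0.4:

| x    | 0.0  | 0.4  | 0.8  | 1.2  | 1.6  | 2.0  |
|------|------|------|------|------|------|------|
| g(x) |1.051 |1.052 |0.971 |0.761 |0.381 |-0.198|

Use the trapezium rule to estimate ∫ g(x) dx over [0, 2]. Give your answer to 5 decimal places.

1.43660

h = 0.4, n = 5.
(h/2)·[y₀ + 2y₁ + 2y₂ + 2y₃ + 2y₄ + y₅] = 0.2·(7.183) = 1.43660.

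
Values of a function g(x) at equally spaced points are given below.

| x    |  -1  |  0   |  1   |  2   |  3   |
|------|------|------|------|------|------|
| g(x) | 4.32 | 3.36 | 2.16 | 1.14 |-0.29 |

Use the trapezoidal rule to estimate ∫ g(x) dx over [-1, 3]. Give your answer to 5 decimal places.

8.67500

h = 1, n = 4.
(h/2)·[y₀ + 2y₁ + 2y₂ + 2y₃ + y₄] = 0.5·(17.35) = 8.67500.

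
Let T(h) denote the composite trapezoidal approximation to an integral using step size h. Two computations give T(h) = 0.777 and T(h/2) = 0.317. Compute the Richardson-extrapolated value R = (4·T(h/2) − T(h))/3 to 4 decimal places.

0.1637

R = (4·T(h/2) − T(h)) / 3 = (4·0.317 − 0.777)/3 = (0.491)/3 = 0.1637.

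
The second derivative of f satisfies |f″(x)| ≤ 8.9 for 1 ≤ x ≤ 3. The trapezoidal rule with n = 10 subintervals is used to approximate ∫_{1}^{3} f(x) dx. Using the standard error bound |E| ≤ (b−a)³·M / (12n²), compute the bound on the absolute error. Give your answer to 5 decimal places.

|E| ≤ (2)³·8.9 / (12·10²) = 71.2/1200 = 0.05933.

0.05933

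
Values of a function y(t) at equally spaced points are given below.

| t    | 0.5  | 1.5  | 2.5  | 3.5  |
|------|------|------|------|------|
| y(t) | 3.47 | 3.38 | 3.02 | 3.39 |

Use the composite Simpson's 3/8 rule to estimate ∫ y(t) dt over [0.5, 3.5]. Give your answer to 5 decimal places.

9.77250

h = 1, n = 3.
(3h/8)·[y₀ + 3y₁ + 3y₂ + y₃] = 0.375·(26.06) = 9.77250.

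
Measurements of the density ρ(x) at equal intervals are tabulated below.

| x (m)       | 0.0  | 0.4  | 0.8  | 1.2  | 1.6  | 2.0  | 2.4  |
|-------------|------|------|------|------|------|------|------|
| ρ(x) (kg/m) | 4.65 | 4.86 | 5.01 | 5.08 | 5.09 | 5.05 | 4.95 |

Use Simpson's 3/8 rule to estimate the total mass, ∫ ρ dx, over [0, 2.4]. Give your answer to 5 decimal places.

h = 0.4, n = 6.
(3h/8)·[y₀ + 3y₁ + 3y₂ + 2y₃ + 3y₄ + 3y₅ + y₆] = 0.15·(79.79) = 11.96850.

11.96850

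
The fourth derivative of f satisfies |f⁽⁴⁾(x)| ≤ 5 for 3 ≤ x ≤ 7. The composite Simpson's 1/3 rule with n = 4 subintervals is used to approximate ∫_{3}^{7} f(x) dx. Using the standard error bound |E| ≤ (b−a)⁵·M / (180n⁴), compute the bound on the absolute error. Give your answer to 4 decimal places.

|E| ≤ (4)⁵·5 / (180·4⁴) = 5120/46080 = 0.1111.

0.1111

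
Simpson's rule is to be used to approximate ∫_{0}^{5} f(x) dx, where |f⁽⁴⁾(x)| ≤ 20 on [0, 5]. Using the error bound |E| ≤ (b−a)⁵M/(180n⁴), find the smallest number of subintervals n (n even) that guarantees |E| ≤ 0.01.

Need 62500/(180n⁴) ≤ 0.01.
n⁴ ≥ 62500/(180·0.01) = 34722.2 ⇒ n ≥ 13.6506, so the smallest even n is 14. (n must be even for Simpson's rule.)

14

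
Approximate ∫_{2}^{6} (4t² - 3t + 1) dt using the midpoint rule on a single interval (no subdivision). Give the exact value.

212

M = (b−a)·f(4) = 4·(53) = 212.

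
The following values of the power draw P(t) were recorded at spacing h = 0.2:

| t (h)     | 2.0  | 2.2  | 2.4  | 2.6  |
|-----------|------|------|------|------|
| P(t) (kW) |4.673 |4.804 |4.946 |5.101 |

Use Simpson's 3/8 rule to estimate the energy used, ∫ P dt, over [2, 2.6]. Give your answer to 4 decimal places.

2.9268

h = 0.2, n = 3.
(3h/8)·[y₀ + 3y₁ + 3y₂ + y₃] = 0.075·(39.024) = 2.9268.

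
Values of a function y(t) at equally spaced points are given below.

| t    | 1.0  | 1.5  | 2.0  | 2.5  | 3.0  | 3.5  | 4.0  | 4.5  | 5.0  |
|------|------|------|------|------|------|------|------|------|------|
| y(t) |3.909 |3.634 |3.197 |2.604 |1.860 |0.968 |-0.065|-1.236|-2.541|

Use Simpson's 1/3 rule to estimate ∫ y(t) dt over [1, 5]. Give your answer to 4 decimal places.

5.8720

h = 0.5, n = 8.
(h/3)·[y₀ + 4y₁ + 2y₂ + 4y₃ + 2y₄ + 4y₅ + 2y₆ + 4y₇ + y₈] = 0.166667·(35.232) = 5.8720.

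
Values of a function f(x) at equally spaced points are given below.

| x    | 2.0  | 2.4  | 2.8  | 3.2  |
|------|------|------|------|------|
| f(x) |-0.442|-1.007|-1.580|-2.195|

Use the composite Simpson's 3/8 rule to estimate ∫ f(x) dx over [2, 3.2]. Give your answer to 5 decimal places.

h = 0.4, n = 3.
(3h/8)·[y₀ + 3y₁ + 3y₂ + y₃] = 0.15·(-10.398) = -1.55970.

-1.55970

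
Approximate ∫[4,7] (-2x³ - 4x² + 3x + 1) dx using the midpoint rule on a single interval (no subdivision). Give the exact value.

-1308.75

M = (b−a)·f(5.5) = 3·(-436.25) = -1308.75.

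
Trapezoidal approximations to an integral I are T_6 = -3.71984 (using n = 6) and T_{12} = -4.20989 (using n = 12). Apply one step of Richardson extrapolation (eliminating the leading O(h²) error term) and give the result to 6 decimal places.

-4.373240

R = (4·T_{12} − T_6) / 3 = (4·(-4.20989) − (-3.71984))/3 = (-13.11972)/3 = -4.373240.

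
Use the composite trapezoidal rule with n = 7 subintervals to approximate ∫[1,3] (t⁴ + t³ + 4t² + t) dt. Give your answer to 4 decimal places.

h = (3 − 1)/7 = 0.285714.
Nodes t₀,…,t₇ = 1, 1.285714, 1.571429, 1.857143, 2.142857, 2.428571, 2.714286, 3.
f(t) = t⁴ + t³ + 4t² + t: f₀=7, f₁=12.755935, f₂=21.427322, f₃=33.953769, f₄=51.434819, f₅=75.129946, f₆=106.458559, f₇=147.
(h/2)·[f₀ + 2f₁ + 2f₂ + 2f₃ + 2f₄ + 2f₅ + 2f₆ + f₇] = 0.142857·(756.320700) = 108.0458.

108.0458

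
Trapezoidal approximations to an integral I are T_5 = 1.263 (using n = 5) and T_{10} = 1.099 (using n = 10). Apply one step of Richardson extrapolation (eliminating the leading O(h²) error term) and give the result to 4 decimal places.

1.0443

R = (4·T_{10} − T_5) / 3 = (4·1.099 − 1.263)/3 = (3.133)/3 = 1.0443.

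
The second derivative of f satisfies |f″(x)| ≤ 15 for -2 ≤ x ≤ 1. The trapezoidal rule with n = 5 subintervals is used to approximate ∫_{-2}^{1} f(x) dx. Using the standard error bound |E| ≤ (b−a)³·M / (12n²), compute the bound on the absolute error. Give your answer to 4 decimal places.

|E| ≤ (3)³·15 / (12·5²) = 405/300 = 1.3500.

1.3500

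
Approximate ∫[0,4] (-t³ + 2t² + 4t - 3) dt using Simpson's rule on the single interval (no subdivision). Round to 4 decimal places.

S = (b−a)/6 · [f(0) + 4f(2) + f(4)] = 0.666667·[(-3) + 4·5 + (-19)] = -1.3333.

-1.3333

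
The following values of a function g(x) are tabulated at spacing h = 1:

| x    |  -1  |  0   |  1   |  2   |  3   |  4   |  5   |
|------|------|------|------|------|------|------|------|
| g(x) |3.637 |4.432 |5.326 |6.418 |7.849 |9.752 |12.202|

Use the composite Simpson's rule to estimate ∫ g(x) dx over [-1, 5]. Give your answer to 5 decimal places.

h = 1, n = 6.
(h/3)·[y₀ + 4y₁ + 2y₂ + 4y₃ + 2y₄ + 4y₅ + y₆] = 0.333333·(124.597) = 41.53233.

41.53233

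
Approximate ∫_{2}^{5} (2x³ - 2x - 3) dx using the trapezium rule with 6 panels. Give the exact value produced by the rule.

h = (5 − 2)/6 = 0.5.
Nodes x₀,…,x₆ = 2, 2.5, 3, 3.5, 4, 4.5, 5.
f(x) = 2x³ - 2x - 3: f₀=9, f₁=23.25, f₂=45, f₃=75.75, f₄=117, f₅=170.25, f₆=237.
(h/2)·[f₀ + 2f₁ + 2f₂ + 2f₃ + 2f₄ + 2f₅ + f₆] = 0.25·(1108.5) = 277.125.

277.125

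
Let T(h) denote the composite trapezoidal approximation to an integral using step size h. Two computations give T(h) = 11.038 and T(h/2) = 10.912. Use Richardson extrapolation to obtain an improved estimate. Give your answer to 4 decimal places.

10.8700

R = (4·T(h/2) − T(h)) / 3 = (4·10.912 − 11.038)/3 = (32.610)/3 = 10.8700.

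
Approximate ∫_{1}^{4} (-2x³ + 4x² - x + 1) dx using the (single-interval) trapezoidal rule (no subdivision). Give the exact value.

T = (b−a)/2 · [f(1) + f(4)] = 1.5·[2 + (-67)] = -97.5.

-97.5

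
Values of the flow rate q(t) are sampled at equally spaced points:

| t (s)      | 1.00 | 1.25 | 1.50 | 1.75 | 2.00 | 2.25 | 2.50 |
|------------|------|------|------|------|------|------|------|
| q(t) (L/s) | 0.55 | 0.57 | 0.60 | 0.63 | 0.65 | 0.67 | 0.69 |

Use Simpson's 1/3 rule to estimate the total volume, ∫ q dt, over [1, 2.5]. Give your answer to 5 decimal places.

h = 0.25, n = 6.
(h/3)·[y₀ + 4y₁ + 2y₂ + 4y₃ + 2y₄ + 4y₅ + y₆] = 0.083333·(11.22) = 0.93500.

0.93500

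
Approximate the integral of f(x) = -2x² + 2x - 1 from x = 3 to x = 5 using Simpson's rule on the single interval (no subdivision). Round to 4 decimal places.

S = (b−a)/6 · [f(3) + 4f(4) + f(5)] = 0.333333·[(-13) + 4·(-25) + (-41)] = -51.3333.

-51.3333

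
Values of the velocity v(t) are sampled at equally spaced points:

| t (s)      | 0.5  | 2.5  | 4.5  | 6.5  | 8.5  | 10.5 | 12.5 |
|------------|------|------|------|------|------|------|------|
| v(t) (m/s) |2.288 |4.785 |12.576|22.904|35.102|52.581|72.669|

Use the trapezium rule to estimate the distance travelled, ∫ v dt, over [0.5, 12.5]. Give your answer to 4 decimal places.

h = 2, n = 6.
(h/2)·[y₀ + 2y₁ + 2y₂ + 2y₃ + 2y₄ + 2y₅ + y₆] = 1·(330.853) = 330.8530.

330.8530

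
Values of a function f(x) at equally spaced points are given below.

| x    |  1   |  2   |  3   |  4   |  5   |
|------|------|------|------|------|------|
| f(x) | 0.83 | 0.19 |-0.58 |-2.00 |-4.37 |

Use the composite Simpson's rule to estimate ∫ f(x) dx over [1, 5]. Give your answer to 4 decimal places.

-3.9800

h = 1, n = 4.
(h/3)·[y₀ + 4y₁ + 2y₂ + 4y₃ + y₄] = 0.333333·(-11.94) = -3.9800.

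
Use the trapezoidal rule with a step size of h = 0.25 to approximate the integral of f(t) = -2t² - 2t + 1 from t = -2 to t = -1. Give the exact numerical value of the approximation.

-0.6875

h = (-1 − (-2))/4 = 0.25.
Nodes t₀,…,t₄ = -2, -1.75, -1.5, -1.25, -1.
f(t) = -2t² - 2t + 1: f₀=-3, f₁=-1.625, f₂=-0.5, f₃=0.375, f₄=1.
(h/2)·[f₀ + 2f₁ + 2f₂ + 2f₃ + f₄] = 0.125·(-5.5) = -0.6875.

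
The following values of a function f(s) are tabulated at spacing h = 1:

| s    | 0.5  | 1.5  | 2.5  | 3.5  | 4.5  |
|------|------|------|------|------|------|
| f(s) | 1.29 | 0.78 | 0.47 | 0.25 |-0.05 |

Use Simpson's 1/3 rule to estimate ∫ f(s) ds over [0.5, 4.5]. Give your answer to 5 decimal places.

h = 1, n = 4.
(h/3)·[y₀ + 4y₁ + 2y₂ + 4y₃ + y₄] = 0.333333·(6.30) = 2.10000.

2.10000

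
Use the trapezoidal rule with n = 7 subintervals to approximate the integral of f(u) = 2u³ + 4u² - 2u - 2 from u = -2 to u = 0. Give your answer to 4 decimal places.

h = (0 − (-2))/7 = 0.285714.
Nodes u₀,…,u₇ = -2, -1.714286, -1.428571, -1.142857, -0.857143, -0.571429, -0.285714, 0.
f(u) = 2u³ + 4u² - 2u - 2: f₀=2, f₁=3.107872, f₂=3.189504, f₃=2.524781, f₄=1.393586, f₅=0.075802, f₆=-1.148688, f₇=-2.
(h/2)·[f₀ + 2f₁ + 2f₂ + 2f₃ + 2f₄ + 2f₅ + 2f₆ + f₇] = 0.142857·(18.285714) = 2.6122.

2.6122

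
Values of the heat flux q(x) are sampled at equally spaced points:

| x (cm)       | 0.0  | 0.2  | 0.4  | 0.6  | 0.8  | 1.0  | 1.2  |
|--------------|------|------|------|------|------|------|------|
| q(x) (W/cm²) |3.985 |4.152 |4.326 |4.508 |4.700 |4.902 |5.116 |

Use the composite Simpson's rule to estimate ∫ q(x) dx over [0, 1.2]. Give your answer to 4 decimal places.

h = 0.2, n = 6.
(h/3)·[y₀ + 4y₁ + 2y₂ + 4y₃ + 2y₄ + 4y₅ + y₆] = 0.066667·(81.401) = 5.4267.

5.4267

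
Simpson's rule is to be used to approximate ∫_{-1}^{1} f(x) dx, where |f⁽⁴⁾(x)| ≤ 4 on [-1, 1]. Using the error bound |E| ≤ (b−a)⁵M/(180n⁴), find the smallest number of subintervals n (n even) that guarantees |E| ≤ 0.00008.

10

Need 128/(180n⁴) ≤ 0.00008.
n⁴ ≥ 128/(180·0.00008) = 8888.89 ⇒ n ≥ 9.7098, so the smallest even n is 10. (n must be even for Simpson's rule.)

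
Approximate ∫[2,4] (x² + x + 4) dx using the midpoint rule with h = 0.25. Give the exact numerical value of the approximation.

32.65625

h = (4 − 2)/8 = 0.25.
Midpoints m₁,…,m₈ = 2.125, 2.375, 2.625, 2.875, 3.125, 3.375, 3.625, 3.875.
f(m₁)=10.640625, f(m₂)=12.015625, f(m₃)=13.515625, f(m₄)=15.140625, f(m₅)=16.890625, f(m₆)=18.765625, f(m₇)=20.765625, f(m₈)=22.890625.
h·[f(m₁) + f(m₂) + f(m₃) + f(m₄) + f(m₅) + f(m₆) + f(m₇) + f(m₈)] = 0.25·(130.625) = 32.65625.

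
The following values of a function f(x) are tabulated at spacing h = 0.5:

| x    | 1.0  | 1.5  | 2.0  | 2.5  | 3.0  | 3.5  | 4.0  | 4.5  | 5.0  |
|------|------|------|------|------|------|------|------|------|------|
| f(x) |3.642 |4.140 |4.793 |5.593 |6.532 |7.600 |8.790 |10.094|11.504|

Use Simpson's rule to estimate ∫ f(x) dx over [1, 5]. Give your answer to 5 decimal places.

h = 0.5, n = 8.
(h/3)·[y₀ + 4y₁ + 2y₂ + 4y₃ + 2y₄ + 4y₅ + 2y₆ + 4y₇ + y₈] = 0.166667·(165.084) = 27.51400.

27.51400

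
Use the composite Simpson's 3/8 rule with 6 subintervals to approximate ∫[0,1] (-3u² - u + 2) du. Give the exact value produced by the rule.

0.5

h = (1 − 0)/6 = 0.166667.
Nodes u₀,…,u₆ = 0, 0.166667, 0.333333, 0.5, 0.666667, 0.833333, 1.
f(u) = -3u² - u + 2: f₀=2, f₁=1.75, f₂=1.333333, f₃=0.75, f₄=0, f₅=-0.916667, f₆=-2.
(3h/8)·[f₀ + 3f₁ + 3f₂ + 2f₃ + 3f₄ + 3f₅ + f₆] = 0.0625·(8) = 0.5.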